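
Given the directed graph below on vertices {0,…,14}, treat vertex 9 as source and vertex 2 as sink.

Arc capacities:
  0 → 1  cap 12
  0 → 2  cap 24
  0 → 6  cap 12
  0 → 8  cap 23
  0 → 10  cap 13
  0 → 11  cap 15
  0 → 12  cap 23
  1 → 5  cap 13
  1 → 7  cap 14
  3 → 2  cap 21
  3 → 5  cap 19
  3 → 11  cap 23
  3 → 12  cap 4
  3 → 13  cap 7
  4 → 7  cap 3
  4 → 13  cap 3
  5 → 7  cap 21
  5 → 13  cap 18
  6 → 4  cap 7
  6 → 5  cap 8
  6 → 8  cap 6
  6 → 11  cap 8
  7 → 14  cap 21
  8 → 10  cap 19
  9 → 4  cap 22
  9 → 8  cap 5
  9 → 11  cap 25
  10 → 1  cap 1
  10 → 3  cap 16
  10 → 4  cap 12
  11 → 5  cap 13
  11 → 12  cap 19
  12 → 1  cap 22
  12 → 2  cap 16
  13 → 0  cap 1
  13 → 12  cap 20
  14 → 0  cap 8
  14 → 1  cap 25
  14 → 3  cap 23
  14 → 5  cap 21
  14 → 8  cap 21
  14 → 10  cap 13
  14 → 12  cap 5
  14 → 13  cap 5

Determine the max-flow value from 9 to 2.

augment #1: 9→11→12→2 bottleneck 16, total now 16
augment #2: 9→4→13→0→2 bottleneck 1, total now 17
augment #3: 9→8→10→3→2 bottleneck 5, total now 22
augment #4: 9→4→7→14→0→2 bottleneck 3, total now 25
augment #5: 9→11→5→7→14→0→2 bottleneck 5, total now 30
augment #6: 9→11→5→7→14→3→2 bottleneck 4, total now 34
augment #7: 9→4→13→12→1→7→14→3→2 bottleneck 2, total now 36

Maximum flow value: 36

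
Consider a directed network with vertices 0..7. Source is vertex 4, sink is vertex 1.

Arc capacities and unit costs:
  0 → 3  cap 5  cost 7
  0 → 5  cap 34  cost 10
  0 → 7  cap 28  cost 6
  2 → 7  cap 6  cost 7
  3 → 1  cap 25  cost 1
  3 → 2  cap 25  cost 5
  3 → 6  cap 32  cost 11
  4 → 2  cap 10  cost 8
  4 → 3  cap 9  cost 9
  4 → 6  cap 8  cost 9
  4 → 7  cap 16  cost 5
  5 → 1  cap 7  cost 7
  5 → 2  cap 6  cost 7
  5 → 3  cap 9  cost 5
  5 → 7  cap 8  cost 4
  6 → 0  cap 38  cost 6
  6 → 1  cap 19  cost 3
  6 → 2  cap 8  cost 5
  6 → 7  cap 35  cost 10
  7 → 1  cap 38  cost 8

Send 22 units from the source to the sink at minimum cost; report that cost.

Minimum cost for 22 units: 251

shortest-cost path #1: 4→3→1 push 9 @ unit cost 10 (adds 90)
shortest-cost path #2: 4→6→1 push 8 @ unit cost 12 (adds 96)
shortest-cost path #3: 4→7→1 push 5 @ unit cost 13 (adds 65)
total cost = 251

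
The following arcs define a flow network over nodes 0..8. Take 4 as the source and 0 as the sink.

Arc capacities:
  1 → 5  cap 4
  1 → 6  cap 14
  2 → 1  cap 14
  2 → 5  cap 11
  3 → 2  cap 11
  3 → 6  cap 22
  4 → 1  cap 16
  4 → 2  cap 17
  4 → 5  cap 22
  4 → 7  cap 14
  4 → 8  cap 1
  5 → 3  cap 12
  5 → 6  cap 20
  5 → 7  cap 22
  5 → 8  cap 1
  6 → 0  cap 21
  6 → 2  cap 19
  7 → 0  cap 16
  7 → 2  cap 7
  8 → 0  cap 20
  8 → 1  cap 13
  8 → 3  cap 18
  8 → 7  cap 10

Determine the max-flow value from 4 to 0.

augment #1: 4→7→0 bottleneck 14, total now 14
augment #2: 4→8→0 bottleneck 1, total now 15
augment #3: 4→1→6→0 bottleneck 14, total now 29
augment #4: 4→5→6→0 bottleneck 7, total now 36
augment #5: 4→5→7→0 bottleneck 2, total now 38
augment #6: 4→5→8→0 bottleneck 1, total now 39

Maximum flow value: 39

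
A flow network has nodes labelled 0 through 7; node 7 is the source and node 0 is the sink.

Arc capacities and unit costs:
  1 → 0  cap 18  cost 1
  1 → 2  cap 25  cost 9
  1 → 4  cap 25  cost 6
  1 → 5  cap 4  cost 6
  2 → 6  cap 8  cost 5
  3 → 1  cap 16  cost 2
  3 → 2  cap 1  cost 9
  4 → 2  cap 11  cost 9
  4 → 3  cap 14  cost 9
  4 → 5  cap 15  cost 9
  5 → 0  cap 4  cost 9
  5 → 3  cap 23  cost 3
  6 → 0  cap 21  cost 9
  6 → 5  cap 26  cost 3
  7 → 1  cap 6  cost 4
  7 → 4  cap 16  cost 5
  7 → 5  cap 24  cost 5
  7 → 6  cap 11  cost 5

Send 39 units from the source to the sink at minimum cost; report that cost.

Minimum cost for 39 units: 540

shortest-cost path #1: 7→1→0 push 6 @ unit cost 5 (adds 30)
shortest-cost path #2: 7→5→3→1→0 push 12 @ unit cost 11 (adds 132)
shortest-cost path #3: 7→5→0 push 4 @ unit cost 14 (adds 56)
shortest-cost path #4: 7→6→0 push 11 @ unit cost 14 (adds 154)
shortest-cost path #5: 7→4→2→6→0 push 6 @ unit cost 28 (adds 168)
total cost = 540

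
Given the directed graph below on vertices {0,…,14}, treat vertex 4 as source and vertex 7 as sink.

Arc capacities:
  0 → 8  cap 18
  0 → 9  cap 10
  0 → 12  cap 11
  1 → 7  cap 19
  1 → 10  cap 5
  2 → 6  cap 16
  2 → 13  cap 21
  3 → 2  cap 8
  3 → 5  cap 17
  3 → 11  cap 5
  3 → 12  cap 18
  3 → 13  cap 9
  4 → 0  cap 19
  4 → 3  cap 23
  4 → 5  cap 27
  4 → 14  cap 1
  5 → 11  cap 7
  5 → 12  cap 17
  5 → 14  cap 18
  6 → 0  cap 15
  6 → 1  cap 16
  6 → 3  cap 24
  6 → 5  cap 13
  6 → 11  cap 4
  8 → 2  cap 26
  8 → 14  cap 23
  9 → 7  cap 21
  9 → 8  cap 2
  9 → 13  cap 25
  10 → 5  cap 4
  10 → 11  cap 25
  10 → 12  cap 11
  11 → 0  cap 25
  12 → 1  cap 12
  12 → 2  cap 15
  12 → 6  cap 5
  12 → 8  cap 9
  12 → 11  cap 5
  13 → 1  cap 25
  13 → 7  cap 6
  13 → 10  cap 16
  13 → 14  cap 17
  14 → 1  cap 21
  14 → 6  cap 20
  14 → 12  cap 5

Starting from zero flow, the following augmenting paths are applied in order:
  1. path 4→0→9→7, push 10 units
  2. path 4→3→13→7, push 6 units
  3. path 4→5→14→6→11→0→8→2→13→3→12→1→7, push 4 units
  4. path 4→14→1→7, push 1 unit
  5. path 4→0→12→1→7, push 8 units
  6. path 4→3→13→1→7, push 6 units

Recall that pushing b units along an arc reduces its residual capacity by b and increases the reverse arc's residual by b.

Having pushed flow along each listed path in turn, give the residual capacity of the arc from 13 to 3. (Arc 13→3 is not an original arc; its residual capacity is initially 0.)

Residual capacity of (13,3): 8

after path 1 (4→0→9→7, push 10): res(13,3)=0
after path 2 (4→3→13→7, push 6): res(13,3)=6
after path 3 (4→5→14→6→11→0→8→2→13→3→12→1→7, push 4): res(13,3)=2
after path 4 (4→14→1→7, push 1): res(13,3)=2
after path 5 (4→0→12→1→7, push 8): res(13,3)=2
after path 6 (4→3→13→1→7, push 6): res(13,3)=8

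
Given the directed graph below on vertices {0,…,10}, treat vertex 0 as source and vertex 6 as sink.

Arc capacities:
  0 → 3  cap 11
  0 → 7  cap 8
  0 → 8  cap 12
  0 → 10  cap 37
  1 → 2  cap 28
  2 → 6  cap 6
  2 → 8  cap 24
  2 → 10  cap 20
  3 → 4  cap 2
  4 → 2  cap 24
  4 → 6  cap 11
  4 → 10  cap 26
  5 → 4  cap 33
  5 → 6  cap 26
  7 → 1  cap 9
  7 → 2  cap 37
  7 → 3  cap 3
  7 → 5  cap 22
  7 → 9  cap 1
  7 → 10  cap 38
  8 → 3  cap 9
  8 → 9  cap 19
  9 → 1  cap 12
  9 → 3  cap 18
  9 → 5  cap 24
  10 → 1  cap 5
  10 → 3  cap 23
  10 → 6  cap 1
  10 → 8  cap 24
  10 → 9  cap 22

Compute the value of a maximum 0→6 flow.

Maximum flow value: 41

augment #1: 0→10→6 bottleneck 1, total now 1
augment #2: 0→3→4→6 bottleneck 2, total now 3
augment #3: 0→7→2→6 bottleneck 6, total now 9
augment #4: 0→7→5→6 bottleneck 2, total now 11
augment #5: 0→8→9→5→6 bottleneck 12, total now 23
augment #6: 0→10→9→5→6 bottleneck 12, total now 35
augment #7: 0→10→1→2→7→5→4→6 bottleneck 5, total now 40
augment #8: 0→10→9→1→2→7→5→4→6 bottleneck 1, total now 41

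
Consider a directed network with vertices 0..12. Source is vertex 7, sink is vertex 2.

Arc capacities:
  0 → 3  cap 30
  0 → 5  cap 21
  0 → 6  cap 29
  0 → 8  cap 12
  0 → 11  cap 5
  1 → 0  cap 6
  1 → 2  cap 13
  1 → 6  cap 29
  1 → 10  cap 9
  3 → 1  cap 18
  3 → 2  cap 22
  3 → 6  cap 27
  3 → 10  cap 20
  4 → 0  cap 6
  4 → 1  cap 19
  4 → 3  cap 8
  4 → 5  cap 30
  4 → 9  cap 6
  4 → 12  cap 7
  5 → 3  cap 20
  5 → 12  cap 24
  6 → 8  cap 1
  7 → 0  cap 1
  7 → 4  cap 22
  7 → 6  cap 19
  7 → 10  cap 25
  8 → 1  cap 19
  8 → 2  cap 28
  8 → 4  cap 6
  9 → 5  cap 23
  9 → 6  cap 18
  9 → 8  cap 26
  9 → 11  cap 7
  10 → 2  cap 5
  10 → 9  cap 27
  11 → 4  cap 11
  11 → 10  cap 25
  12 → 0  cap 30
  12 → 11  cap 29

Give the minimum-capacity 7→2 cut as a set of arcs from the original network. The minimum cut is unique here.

augment #1: 7→10→2 push 5
augment #2: 7→0→3→2 push 1
augment #3: 7→4→1→2 push 13
augment #4: 7→4→3→2 push 8
augment #5: 7→6→8→2 push 1
augment #6: 7→4→0→3→2 push 1
augment #7: 7→10→9→8→2 push 20
max flow = 49; residual-reachable set from 7 gives S-side
cut edges (S→T): {(6,8), (7,0), (7,4), (7,10)} total cap 49

Min-cut arcs: {(6,8), (7,0), (7,4), (7,10)} (total capacity 49)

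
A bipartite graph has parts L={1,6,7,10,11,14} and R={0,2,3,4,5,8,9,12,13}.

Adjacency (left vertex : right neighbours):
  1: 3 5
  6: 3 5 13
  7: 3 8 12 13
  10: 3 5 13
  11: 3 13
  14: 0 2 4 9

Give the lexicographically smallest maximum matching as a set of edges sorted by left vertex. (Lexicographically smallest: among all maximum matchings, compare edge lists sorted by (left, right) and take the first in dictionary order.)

Lex-smallest maximum matching: {(1,3), (6,5), (7,8), (10,13), (14,0)}

|M| = 5 (so the lex-smallest maximum matching has 5 edges)
process left vertices in ascending order; for each, take the smallest-labelled available neighbour that still permits 5 edges overall, or leave it unmatched if none does
lex-smallest matching: {1-3, 6-5, 7-8, 10-13, 14-0}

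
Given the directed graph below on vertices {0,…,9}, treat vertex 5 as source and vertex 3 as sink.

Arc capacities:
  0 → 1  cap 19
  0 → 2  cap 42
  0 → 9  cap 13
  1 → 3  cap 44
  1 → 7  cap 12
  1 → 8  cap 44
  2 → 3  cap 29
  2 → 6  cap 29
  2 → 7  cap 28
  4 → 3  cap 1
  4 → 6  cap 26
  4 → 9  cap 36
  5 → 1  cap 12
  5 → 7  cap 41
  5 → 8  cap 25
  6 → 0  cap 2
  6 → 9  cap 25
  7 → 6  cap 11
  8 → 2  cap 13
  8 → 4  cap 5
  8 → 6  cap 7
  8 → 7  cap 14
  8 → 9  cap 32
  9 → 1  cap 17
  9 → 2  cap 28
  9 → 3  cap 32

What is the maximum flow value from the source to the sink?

Maximum flow value: 48

augment #1: 5→1→3 bottleneck 12, total now 12
augment #2: 5→8→2→3 bottleneck 13, total now 25
augment #3: 5→8→4→3 bottleneck 1, total now 26
augment #4: 5→8→9→3 bottleneck 11, total now 37
augment #5: 5→7→6→9→3 bottleneck 11, total now 48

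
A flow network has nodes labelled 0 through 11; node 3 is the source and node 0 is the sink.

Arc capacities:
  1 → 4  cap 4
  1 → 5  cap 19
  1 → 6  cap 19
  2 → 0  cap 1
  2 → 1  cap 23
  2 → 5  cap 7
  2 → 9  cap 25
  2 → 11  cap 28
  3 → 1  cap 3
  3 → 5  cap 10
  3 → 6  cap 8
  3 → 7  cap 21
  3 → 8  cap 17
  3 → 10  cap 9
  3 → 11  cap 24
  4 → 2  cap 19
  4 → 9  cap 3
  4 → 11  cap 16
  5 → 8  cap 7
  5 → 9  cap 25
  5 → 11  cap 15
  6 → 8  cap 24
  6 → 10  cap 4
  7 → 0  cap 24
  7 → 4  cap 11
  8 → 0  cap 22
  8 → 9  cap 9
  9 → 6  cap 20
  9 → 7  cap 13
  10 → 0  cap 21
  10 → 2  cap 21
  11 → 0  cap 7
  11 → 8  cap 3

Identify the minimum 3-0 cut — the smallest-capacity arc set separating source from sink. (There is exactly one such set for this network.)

augment #1: 3→7→0 push 21
augment #2: 3→8→0 push 17
augment #3: 3→10→0 push 9
augment #4: 3→11→0 push 7
augment #5: 3→5→8→0 push 5
augment #6: 3→6→10→0 push 4
augment #7: 3→1→4→2→0 push 1
augment #8: 3→5→9→7→0 push 3
max flow = 67; residual-reachable set from 3 gives S-side
cut edges (S→T): {(2,0), (3,10), (6,10), (7,0), (8,0), (11,0)} total cap 67

Min-cut arcs: {(2,0), (3,10), (6,10), (7,0), (8,0), (11,0)} (total capacity 67)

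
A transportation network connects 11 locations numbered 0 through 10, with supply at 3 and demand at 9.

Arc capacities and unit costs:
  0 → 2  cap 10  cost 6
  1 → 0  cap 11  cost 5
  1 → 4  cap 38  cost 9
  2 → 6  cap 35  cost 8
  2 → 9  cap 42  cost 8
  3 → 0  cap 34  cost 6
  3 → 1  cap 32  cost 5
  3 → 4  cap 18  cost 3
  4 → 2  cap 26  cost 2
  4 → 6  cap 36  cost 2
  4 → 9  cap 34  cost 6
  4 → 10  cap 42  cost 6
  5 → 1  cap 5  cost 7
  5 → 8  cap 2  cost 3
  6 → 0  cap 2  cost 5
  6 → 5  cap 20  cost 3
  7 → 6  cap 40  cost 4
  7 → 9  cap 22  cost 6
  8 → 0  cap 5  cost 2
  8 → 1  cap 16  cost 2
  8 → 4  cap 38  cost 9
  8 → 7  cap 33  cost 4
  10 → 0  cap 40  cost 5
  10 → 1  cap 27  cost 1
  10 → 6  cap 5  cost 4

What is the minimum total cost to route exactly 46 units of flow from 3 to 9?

Minimum cost for 46 units: 730

shortest-cost path #1: 3→4→9 push 18 @ unit cost 9 (adds 162)
shortest-cost path #2: 3→0→2→9 push 10 @ unit cost 20 (adds 200)
shortest-cost path #3: 3→1→4→9 push 16 @ unit cost 20 (adds 320)
shortest-cost path #4: 3→1→4→2→9 push 2 @ unit cost 24 (adds 48)
total cost = 730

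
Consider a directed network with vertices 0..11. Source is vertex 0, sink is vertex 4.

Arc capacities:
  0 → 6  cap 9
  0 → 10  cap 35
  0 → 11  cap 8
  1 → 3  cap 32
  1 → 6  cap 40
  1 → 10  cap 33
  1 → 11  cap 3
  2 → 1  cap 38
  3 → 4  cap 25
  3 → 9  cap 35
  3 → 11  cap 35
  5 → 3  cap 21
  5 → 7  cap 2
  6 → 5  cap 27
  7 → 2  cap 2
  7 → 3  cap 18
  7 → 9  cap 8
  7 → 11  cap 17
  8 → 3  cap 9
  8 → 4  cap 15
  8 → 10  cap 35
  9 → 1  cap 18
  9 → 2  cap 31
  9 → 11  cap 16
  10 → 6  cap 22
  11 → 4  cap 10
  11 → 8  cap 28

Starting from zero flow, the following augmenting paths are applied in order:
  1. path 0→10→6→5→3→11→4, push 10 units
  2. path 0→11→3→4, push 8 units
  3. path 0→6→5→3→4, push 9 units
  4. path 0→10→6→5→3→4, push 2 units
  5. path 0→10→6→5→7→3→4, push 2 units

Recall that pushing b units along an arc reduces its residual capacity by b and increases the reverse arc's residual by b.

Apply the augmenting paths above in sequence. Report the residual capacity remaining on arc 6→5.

Residual capacity of (6,5): 4

after path 1 (0→10→6→5→3→11→4, push 10): res(6,5)=17
after path 2 (0→11→3→4, push 8): res(6,5)=17
after path 3 (0→6→5→3→4, push 9): res(6,5)=8
after path 4 (0→10→6→5→3→4, push 2): res(6,5)=6
after path 5 (0→10→6→5→7→3→4, push 2): res(6,5)=4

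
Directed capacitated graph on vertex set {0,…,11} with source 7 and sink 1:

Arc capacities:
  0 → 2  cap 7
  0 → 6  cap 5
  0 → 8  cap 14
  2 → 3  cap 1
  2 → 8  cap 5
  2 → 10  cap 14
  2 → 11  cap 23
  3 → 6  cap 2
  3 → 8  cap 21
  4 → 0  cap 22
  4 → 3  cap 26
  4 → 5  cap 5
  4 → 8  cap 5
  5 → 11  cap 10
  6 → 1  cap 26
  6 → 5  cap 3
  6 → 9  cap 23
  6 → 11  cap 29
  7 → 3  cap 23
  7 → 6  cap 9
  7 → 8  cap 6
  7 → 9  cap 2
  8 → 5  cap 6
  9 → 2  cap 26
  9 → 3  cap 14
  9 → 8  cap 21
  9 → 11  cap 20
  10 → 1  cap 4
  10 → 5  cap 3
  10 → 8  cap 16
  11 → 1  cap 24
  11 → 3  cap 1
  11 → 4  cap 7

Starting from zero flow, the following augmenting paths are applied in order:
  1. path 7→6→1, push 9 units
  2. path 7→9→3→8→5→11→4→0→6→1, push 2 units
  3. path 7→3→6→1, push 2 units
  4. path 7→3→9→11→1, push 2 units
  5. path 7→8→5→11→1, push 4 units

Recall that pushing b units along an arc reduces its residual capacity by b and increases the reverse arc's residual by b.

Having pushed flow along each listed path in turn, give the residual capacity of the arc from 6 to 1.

Residual capacity of (6,1): 13

after path 1 (7→6→1, push 9): res(6,1)=17
after path 2 (7→9→3→8→5→11→4→0→6→1, push 2): res(6,1)=15
after path 3 (7→3→6→1, push 2): res(6,1)=13
after path 4 (7→3→9→11→1, push 2): res(6,1)=13
after path 5 (7→8→5→11→1, push 4): res(6,1)=13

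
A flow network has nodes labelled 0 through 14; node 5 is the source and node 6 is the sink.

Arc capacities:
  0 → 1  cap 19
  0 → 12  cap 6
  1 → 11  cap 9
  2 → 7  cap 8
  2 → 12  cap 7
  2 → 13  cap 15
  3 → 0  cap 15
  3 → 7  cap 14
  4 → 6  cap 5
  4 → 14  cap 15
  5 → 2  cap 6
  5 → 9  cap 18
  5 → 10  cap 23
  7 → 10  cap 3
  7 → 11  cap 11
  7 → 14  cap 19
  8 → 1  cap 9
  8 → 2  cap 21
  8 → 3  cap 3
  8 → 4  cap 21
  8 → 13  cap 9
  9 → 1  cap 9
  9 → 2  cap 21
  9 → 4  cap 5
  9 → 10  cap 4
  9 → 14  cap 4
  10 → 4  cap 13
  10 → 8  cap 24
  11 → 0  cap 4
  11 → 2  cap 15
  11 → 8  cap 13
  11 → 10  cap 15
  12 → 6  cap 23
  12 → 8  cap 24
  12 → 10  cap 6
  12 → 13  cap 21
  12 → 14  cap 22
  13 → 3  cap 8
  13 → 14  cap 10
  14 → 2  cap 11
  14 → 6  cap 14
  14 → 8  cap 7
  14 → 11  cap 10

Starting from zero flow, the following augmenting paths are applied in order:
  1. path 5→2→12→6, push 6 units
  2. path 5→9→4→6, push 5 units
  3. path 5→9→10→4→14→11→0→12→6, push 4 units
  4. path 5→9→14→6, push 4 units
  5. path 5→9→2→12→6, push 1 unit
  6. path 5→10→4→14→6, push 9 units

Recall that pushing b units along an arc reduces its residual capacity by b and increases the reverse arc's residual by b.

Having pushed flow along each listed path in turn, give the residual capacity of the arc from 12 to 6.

Residual capacity of (12,6): 12

after path 1 (5→2→12→6, push 6): res(12,6)=17
after path 2 (5→9→4→6, push 5): res(12,6)=17
after path 3 (5→9→10→4→14→11→0→12→6, push 4): res(12,6)=13
after path 4 (5→9→14→6, push 4): res(12,6)=13
after path 5 (5→9→2→12→6, push 1): res(12,6)=12
after path 6 (5→10→4→14→6, push 9): res(12,6)=12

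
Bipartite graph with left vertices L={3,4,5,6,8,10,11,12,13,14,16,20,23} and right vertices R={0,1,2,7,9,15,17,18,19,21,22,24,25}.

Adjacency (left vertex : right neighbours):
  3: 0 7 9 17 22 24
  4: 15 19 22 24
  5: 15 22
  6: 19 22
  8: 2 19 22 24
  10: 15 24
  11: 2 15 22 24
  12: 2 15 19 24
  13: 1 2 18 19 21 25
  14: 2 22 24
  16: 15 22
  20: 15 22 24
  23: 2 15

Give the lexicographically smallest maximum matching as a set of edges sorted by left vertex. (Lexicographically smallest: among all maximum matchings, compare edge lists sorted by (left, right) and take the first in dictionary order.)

|M| = 7 (so the lex-smallest maximum matching has 7 edges)
process left vertices in ascending order; for each, take the smallest-labelled available neighbour that still permits 7 edges overall, or leave it unmatched if none does
lex-smallest matching: {3-0, 4-15, 5-22, 6-19, 8-2, 10-24, 13-1}

Lex-smallest maximum matching: {(3,0), (4,15), (5,22), (6,19), (8,2), (10,24), (13,1)}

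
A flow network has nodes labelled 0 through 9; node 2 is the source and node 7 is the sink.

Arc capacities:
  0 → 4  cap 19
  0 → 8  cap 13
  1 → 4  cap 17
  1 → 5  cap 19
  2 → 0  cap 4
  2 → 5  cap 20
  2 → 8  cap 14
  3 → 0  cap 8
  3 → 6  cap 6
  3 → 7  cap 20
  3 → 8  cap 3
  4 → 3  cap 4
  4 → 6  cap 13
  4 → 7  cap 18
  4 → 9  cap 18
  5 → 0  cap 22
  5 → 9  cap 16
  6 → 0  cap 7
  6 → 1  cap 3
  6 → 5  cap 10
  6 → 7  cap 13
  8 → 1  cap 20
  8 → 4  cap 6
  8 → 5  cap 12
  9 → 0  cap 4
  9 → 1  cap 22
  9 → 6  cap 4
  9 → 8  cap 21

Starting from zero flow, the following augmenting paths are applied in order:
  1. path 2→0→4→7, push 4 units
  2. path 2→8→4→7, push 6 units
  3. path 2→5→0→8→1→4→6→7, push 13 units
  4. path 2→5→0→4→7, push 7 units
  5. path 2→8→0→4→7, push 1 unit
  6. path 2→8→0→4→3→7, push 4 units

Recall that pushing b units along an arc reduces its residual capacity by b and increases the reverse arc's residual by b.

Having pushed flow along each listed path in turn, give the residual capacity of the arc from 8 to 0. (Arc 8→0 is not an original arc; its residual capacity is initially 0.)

after path 1 (2→0→4→7, push 4): res(8,0)=0
after path 2 (2→8→4→7, push 6): res(8,0)=0
after path 3 (2→5→0→8→1→4→6→7, push 13): res(8,0)=13
after path 4 (2→5→0→4→7, push 7): res(8,0)=13
after path 5 (2→8→0→4→7, push 1): res(8,0)=12
after path 6 (2→8→0→4→3→7, push 4): res(8,0)=8

Residual capacity of (8,0): 8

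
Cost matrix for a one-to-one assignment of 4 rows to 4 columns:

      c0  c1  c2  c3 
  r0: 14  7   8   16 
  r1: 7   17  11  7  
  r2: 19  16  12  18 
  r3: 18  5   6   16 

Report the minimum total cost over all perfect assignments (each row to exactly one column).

Minimum assignment cost: 38

one of 3 optimal assignments: row0→col0 (cost 14), row1→col3 (cost 7), row2→col2 (cost 12), row3→col1 (cost 5)
total = 14 + 7 + 12 + 5 = 38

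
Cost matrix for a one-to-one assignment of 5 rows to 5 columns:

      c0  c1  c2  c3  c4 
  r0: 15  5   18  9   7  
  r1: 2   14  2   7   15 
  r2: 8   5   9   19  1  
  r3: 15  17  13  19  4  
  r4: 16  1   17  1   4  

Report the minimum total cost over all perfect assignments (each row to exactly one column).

optimal assignment: row0→col1 (cost 5), row1→col2 (cost 2), row2→col0 (cost 8), row3→col4 (cost 4), row4→col3 (cost 1)
total = 5 + 2 + 8 + 4 + 1 = 20

Minimum assignment cost: 20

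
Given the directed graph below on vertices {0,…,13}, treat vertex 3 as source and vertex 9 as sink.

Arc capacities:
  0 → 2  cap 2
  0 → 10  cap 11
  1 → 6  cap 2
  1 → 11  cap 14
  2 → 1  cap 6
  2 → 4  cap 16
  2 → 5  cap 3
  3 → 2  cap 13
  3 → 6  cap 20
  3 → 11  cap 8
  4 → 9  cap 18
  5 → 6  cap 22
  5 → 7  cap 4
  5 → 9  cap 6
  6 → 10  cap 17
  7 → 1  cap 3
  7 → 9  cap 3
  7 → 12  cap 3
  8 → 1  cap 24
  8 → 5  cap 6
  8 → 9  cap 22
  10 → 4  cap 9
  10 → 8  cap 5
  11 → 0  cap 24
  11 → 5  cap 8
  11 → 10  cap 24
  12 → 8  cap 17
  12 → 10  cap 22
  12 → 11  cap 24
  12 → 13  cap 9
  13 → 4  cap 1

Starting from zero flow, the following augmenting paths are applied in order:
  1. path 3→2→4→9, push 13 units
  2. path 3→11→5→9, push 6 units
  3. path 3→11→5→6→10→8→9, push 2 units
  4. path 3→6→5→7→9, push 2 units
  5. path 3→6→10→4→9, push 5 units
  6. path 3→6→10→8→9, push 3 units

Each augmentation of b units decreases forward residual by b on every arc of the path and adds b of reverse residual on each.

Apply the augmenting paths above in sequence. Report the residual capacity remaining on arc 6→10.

Residual capacity of (6,10): 7

after path 1 (3→2→4→9, push 13): res(6,10)=17
after path 2 (3→11→5→9, push 6): res(6,10)=17
after path 3 (3→11→5→6→10→8→9, push 2): res(6,10)=15
after path 4 (3→6→5→7→9, push 2): res(6,10)=15
after path 5 (3→6→10→4→9, push 5): res(6,10)=10
after path 6 (3→6→10→8→9, push 3): res(6,10)=7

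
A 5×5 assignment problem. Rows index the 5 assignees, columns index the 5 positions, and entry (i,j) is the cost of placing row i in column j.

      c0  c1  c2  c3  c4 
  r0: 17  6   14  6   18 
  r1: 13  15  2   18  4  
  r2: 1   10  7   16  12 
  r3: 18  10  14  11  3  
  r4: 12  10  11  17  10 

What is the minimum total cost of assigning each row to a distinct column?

optimal assignment: row0→col3 (cost 6), row1→col2 (cost 2), row2→col0 (cost 1), row3→col4 (cost 3), row4→col1 (cost 10)
total = 6 + 2 + 1 + 3 + 10 = 22

Minimum assignment cost: 22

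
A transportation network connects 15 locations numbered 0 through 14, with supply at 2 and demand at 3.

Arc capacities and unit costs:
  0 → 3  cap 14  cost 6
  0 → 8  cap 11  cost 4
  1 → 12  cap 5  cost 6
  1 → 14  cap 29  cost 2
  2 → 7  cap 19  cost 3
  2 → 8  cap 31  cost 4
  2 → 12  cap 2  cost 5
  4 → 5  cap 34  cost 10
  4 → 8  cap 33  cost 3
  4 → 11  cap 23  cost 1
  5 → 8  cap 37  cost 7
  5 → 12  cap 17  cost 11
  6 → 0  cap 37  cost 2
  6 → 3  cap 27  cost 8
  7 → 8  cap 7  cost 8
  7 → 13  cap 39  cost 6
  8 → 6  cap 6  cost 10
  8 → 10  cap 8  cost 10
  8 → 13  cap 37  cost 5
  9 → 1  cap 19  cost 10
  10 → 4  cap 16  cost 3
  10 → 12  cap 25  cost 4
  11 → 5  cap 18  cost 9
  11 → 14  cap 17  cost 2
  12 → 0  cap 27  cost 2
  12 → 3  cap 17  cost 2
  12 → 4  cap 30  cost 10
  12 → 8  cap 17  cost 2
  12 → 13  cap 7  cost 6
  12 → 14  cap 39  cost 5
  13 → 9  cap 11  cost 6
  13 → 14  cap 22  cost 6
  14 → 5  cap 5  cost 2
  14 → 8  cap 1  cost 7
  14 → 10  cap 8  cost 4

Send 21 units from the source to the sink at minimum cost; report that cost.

Minimum cost for 21 units: 431

shortest-cost path #1: 2→12→3 push 2 @ unit cost 7 (adds 14)
shortest-cost path #2: 2→8→10→12→3 push 8 @ unit cost 20 (adds 160)
shortest-cost path #3: 2→8→6→3 push 6 @ unit cost 22 (adds 132)
shortest-cost path #4: 2→7→13→14→10→12→3 push 5 @ unit cost 25 (adds 125)
total cost = 431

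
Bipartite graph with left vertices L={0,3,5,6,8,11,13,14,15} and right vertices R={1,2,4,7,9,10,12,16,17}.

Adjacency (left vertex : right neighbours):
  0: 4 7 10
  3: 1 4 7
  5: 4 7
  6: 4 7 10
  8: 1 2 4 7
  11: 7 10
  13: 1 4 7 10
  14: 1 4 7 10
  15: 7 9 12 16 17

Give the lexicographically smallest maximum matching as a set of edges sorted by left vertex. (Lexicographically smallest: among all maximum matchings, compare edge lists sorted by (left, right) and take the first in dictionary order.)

Lex-smallest maximum matching: {(0,4), (3,1), (5,7), (6,10), (8,2), (15,9)}

|M| = 6 (so the lex-smallest maximum matching has 6 edges)
process left vertices in ascending order; for each, take the smallest-labelled available neighbour that still permits 6 edges overall, or leave it unmatched if none does
lex-smallest matching: {0-4, 3-1, 5-7, 6-10, 8-2, 15-9}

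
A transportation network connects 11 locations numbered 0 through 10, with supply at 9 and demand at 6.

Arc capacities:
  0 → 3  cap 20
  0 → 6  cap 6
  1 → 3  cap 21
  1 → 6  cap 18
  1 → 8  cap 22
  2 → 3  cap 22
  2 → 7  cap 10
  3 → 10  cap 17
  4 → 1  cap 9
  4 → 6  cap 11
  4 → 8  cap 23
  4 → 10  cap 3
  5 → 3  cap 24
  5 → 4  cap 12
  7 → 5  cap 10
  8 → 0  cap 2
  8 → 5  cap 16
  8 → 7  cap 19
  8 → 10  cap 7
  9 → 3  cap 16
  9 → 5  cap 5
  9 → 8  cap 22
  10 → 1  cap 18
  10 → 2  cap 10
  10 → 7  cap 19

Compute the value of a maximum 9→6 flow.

augment #1: 9→5→4→6 bottleneck 5, total now 5
augment #2: 9→8→0→6 bottleneck 2, total now 7
augment #3: 9→3→10→1→6 bottleneck 16, total now 23
augment #4: 9→8→5→4→6 bottleneck 6, total now 29
augment #5: 9→8→10→1→6 bottleneck 2, total now 31

Maximum flow value: 31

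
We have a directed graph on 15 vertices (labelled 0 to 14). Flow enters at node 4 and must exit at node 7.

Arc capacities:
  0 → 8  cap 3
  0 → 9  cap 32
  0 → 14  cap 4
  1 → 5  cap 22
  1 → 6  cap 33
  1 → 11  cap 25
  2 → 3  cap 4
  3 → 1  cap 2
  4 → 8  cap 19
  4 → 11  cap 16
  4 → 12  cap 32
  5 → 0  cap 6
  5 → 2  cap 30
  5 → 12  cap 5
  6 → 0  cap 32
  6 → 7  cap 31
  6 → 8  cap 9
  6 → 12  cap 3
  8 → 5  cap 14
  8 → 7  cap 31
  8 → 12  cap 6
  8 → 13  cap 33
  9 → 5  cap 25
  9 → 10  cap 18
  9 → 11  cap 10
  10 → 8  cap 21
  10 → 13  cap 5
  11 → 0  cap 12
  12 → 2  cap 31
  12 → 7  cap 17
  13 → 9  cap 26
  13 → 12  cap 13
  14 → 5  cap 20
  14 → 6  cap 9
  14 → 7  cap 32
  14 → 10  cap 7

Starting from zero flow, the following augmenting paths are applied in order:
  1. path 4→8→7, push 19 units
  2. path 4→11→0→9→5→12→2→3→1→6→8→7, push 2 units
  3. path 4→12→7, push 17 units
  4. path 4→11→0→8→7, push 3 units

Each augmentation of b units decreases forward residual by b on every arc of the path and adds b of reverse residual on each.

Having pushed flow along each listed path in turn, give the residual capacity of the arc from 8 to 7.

Residual capacity of (8,7): 7

after path 1 (4→8→7, push 19): res(8,7)=12
after path 2 (4→11→0→9→5→12→2→3→1→6→8→7, push 2): res(8,7)=10
after path 3 (4→12→7, push 17): res(8,7)=10
after path 4 (4→11→0→8→7, push 3): res(8,7)=7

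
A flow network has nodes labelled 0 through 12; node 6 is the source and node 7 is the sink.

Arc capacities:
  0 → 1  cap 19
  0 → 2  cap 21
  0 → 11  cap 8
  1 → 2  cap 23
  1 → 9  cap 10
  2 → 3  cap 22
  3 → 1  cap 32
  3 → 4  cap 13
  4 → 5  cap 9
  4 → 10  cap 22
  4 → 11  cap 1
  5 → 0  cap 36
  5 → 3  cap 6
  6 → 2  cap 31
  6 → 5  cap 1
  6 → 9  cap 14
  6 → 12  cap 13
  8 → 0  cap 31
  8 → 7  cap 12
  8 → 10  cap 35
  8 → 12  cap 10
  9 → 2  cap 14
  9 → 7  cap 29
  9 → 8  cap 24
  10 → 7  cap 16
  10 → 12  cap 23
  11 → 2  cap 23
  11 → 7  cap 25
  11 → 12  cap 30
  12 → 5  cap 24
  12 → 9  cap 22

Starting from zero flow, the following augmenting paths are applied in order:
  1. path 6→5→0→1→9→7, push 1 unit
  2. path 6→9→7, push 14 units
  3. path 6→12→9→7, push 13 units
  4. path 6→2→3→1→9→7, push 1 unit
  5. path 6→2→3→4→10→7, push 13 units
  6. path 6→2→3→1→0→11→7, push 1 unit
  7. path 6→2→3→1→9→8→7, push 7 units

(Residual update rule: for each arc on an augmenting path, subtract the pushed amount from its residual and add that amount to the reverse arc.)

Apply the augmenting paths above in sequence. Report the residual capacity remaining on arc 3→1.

after path 1 (6→5→0→1→9→7, push 1): res(3,1)=32
after path 2 (6→9→7, push 14): res(3,1)=32
after path 3 (6→12→9→7, push 13): res(3,1)=32
after path 4 (6→2→3→1→9→7, push 1): res(3,1)=31
after path 5 (6→2→3→4→10→7, push 13): res(3,1)=31
after path 6 (6→2→3→1→0→11→7, push 1): res(3,1)=30
after path 7 (6→2→3→1→9→8→7, push 7): res(3,1)=23

Residual capacity of (3,1): 23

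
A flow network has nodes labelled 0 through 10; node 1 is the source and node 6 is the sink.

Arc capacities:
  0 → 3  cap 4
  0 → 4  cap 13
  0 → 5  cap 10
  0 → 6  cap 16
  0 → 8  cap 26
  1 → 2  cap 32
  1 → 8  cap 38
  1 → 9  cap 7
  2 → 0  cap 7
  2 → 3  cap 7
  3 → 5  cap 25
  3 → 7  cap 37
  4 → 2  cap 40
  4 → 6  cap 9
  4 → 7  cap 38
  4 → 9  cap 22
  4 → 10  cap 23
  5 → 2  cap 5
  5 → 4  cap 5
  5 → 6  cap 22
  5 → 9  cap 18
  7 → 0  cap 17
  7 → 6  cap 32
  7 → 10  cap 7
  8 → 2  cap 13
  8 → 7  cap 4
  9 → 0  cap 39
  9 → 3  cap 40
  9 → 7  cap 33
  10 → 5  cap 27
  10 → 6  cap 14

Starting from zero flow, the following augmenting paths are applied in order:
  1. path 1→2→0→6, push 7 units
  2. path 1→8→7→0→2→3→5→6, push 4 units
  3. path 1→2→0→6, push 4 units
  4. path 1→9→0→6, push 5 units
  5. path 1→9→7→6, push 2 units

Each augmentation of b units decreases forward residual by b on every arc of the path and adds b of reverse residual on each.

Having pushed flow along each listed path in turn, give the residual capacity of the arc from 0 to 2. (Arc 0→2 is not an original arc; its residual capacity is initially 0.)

Residual capacity of (0,2): 7

after path 1 (1→2→0→6, push 7): res(0,2)=7
after path 2 (1→8→7→0→2→3→5→6, push 4): res(0,2)=3
after path 3 (1→2→0→6, push 4): res(0,2)=7
after path 4 (1→9→0→6, push 5): res(0,2)=7
after path 5 (1→9→7→6, push 2): res(0,2)=7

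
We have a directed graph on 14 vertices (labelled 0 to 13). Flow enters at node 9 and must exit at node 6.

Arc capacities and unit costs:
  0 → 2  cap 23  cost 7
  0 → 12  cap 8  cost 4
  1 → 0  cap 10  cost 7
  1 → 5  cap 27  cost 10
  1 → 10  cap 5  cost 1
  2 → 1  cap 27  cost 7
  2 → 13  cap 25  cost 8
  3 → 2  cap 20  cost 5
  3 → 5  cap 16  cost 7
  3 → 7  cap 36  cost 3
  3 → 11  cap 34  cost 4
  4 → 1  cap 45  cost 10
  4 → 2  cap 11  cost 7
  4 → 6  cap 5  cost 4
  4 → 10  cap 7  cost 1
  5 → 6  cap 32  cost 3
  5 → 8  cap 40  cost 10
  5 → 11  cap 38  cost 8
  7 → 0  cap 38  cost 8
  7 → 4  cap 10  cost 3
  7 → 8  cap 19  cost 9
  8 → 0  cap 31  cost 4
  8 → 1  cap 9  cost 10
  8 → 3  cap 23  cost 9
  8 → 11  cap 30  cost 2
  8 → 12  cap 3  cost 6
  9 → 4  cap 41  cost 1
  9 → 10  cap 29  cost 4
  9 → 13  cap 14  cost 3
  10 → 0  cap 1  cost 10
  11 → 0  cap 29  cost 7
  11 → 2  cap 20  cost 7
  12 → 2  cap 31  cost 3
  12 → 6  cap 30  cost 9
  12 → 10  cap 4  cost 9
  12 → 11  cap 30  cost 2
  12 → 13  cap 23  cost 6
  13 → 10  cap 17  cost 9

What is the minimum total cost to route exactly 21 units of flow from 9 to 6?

Minimum cost for 21 units: 409

shortest-cost path #1: 9→4→6 push 5 @ unit cost 5 (adds 25)
shortest-cost path #2: 9→4→1→5→6 push 16 @ unit cost 24 (adds 384)
total cost = 409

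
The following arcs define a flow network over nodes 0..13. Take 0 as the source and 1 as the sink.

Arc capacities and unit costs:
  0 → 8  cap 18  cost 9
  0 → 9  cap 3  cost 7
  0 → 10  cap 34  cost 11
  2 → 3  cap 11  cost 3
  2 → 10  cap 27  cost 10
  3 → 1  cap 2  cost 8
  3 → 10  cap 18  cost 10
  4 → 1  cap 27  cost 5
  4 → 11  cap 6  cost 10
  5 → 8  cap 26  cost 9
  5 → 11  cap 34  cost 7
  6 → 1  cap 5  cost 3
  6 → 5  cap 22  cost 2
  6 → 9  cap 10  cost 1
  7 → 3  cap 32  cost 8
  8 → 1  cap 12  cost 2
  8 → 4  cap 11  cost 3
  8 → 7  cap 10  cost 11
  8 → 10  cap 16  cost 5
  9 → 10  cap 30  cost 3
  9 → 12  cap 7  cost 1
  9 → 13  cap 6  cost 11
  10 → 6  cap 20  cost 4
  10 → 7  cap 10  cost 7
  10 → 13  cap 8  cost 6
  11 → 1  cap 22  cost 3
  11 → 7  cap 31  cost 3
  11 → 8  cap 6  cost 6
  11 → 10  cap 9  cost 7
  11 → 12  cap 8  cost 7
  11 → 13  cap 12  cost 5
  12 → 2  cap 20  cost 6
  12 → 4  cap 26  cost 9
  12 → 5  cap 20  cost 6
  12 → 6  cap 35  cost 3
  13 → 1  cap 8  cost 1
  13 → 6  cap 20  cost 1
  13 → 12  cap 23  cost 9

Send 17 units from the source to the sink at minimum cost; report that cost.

Minimum cost for 17 units: 208

shortest-cost path #1: 0→8→1 push 12 @ unit cost 11 (adds 132)
shortest-cost path #2: 0→9→12→6→1 push 3 @ unit cost 14 (adds 42)
shortest-cost path #3: 0→8→4→1 push 2 @ unit cost 17 (adds 34)
total cost = 208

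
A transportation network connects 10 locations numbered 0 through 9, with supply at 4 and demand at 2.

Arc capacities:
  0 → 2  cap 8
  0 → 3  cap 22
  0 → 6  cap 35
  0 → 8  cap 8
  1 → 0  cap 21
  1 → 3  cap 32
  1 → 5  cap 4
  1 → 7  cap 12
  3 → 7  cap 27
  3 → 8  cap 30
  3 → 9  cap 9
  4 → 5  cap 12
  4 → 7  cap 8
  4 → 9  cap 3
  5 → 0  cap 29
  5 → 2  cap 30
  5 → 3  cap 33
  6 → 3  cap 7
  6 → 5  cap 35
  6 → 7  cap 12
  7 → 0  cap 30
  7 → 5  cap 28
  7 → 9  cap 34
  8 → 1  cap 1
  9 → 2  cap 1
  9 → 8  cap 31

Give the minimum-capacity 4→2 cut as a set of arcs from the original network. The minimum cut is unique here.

Min-cut arcs: {(4,5), (4,7), (8,1), (9,2)} (total capacity 22)

augment #1: 4→5→2 push 12
augment #2: 4→9→2 push 1
augment #3: 4→7→0→2 push 8
augment #4: 4→9→8→1→5→2 push 1
max flow = 22; residual-reachable set from 4 gives S-side
cut edges (S→T): {(4,5), (4,7), (8,1), (9,2)} total cap 22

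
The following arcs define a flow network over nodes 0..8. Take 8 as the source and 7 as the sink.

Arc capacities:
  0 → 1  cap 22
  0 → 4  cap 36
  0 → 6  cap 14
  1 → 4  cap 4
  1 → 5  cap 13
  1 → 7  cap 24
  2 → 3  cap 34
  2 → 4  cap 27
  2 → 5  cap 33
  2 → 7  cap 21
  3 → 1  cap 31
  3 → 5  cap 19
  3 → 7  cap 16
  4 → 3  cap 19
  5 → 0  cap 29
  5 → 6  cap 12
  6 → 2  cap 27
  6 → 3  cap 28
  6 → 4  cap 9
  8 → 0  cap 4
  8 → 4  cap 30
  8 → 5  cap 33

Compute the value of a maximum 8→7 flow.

augment #1: 8→0→1→7 bottleneck 4, total now 4
augment #2: 8→4→3→7 bottleneck 16, total now 20
augment #3: 8→4→3→1→7 bottleneck 3, total now 23
augment #4: 8→5→0→1→7 bottleneck 17, total now 40
augment #5: 8→5→6→2→7 bottleneck 12, total now 52
augment #6: 8→5→0→6→2→7 bottleneck 4, total now 56

Maximum flow value: 56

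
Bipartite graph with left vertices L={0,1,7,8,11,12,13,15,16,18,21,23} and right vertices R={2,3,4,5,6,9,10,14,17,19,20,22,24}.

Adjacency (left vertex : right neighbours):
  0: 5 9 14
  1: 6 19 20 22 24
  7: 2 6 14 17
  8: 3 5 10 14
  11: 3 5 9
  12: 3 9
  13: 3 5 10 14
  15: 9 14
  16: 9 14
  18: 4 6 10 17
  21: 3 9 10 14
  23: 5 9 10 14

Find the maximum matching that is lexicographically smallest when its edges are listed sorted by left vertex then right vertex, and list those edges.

|M| = 8 (so the lex-smallest maximum matching has 8 edges)
process left vertices in ascending order; for each, take the smallest-labelled available neighbour that still permits 8 edges overall, or leave it unmatched if none does
lex-smallest matching: {0-5, 1-6, 7-2, 8-3, 11-9, 13-10, 15-14, 18-4}

Lex-smallest maximum matching: {(0,5), (1,6), (7,2), (8,3), (11,9), (13,10), (15,14), (18,4)}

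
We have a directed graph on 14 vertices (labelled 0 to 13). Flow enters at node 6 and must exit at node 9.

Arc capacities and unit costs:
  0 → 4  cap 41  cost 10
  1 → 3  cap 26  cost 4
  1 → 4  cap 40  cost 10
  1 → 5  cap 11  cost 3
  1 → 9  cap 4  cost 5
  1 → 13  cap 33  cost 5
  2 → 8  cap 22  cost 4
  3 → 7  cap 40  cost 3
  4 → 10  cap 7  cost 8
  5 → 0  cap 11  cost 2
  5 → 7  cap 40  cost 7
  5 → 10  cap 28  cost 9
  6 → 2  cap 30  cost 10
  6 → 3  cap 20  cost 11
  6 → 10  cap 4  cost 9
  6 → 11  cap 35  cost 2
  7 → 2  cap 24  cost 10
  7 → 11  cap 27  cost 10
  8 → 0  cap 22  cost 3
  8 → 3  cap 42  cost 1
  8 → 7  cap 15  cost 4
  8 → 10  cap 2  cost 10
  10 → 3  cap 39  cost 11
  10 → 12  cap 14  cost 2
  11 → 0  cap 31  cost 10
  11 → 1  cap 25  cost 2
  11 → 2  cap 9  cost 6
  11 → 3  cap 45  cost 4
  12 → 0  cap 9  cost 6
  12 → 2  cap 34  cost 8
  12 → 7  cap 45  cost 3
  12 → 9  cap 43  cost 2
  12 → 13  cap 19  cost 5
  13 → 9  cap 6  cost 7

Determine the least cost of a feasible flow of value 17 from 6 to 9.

shortest-cost path #1: 6→11→1→9 push 4 @ unit cost 9 (adds 36)
shortest-cost path #2: 6→10→12→9 push 4 @ unit cost 13 (adds 52)
shortest-cost path #3: 6→11→1→13→9 push 6 @ unit cost 16 (adds 96)
shortest-cost path #4: 6→11→1→5→10→12→9 push 3 @ unit cost 20 (adds 60)
total cost = 244

Minimum cost for 17 units: 244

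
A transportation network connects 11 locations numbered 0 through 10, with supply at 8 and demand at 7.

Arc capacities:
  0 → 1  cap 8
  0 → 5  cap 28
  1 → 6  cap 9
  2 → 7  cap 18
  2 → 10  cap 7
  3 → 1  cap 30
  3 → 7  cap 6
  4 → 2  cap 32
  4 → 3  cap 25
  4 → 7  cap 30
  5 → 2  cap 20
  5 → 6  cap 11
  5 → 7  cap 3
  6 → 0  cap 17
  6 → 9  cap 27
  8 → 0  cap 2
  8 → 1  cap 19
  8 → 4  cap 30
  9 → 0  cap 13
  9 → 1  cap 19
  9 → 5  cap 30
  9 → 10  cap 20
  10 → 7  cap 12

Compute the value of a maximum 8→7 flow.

Maximum flow value: 41

augment #1: 8→4→7 bottleneck 30, total now 30
augment #2: 8→0→5→7 bottleneck 2, total now 32
augment #3: 8→1→6→0→5→7 bottleneck 1, total now 33
augment #4: 8→1→6→9→10→7 bottleneck 8, total now 41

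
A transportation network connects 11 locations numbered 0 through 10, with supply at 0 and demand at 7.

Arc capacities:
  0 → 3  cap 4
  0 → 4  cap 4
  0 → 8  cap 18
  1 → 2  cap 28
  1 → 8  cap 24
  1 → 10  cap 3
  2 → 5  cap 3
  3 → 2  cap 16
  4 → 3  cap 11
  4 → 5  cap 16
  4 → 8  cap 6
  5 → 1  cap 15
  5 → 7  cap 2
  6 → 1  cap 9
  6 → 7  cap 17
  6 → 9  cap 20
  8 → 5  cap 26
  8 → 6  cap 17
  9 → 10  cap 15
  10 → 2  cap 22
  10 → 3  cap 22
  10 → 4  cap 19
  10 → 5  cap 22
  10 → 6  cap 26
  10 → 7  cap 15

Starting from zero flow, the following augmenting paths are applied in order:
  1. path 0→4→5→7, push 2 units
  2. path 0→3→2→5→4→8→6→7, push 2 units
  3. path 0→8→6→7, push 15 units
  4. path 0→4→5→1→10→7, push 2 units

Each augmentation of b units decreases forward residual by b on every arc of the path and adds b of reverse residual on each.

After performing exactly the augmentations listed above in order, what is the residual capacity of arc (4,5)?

after path 1 (0→4→5→7, push 2): res(4,5)=14
after path 2 (0→3→2→5→4→8→6→7, push 2): res(4,5)=16
after path 3 (0→8→6→7, push 15): res(4,5)=16
after path 4 (0→4→5→1→10→7, push 2): res(4,5)=14

Residual capacity of (4,5): 14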